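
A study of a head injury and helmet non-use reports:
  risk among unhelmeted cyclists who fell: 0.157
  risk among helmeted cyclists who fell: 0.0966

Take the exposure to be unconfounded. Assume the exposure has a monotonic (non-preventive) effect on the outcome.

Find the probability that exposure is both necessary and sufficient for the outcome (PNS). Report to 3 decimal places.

PNS ≈ 0.060

Let p₁ = 0.157, p₀ = 0.0966.
Under exogeneity and monotonicity, PNS = p₁ − p₀.
PNS = 0.157 − 0.0966 = 0.0604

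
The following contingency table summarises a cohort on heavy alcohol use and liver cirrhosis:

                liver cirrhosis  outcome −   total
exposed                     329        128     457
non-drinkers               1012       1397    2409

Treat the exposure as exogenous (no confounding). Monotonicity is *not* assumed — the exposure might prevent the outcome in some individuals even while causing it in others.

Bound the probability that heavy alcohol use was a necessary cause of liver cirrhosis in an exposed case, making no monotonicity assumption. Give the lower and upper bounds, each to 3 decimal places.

0.416 ≤ PN ≤ 0.806

p₁ = P(outcome | exposed) = 329/457 = 0.71991
p₀ = P(outcome | unexposed) = 1012/2409 = 0.42009
Under exogeneity alone the bounds on PN are max{0,(p₁−p₀)/p₁} ≤ PN ≤ min{1,(1−p₀)/p₁}.
  lower = (p₁ − p₀)/p₁ = 0.29982 / 0.71991 ≈ 0.4165
  upper = min{1, (1 − p₀)/p₁} = 0.57991 / 0.71991 ≈ 0.8055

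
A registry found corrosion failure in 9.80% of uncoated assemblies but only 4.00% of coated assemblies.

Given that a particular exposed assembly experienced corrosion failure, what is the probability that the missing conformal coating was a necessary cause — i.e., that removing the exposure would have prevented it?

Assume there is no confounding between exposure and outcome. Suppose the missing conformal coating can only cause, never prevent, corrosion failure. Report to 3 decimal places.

PN ≈ 0.592

p₁ = 0.098, p₀ = 0.04.
Under exogeneity and monotonicity, PN = (p₁ − p₀) / p₁.
PN = (0.098 − 0.04) / 0.098 = 0.058 / 0.098 ≈ 0.5918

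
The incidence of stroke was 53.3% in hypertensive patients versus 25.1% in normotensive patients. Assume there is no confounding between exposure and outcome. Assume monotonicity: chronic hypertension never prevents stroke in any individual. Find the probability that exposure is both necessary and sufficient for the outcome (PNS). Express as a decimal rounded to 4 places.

PNS ≈ 0.2820

p₁ = 0.533, p₀ = 0.251.
Under exogeneity and monotonicity, PNS = p₁ − p₀.
PNS = 0.533 − 0.251 = 0.282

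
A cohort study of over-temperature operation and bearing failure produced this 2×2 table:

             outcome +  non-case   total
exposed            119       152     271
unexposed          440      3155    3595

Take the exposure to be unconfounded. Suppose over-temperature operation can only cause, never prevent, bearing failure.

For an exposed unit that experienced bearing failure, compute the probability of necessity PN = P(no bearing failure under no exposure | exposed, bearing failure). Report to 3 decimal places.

p₁ = P(outcome | exposed) = 119/271 = 0.43911
p₀ = P(outcome | unexposed) = 440/3595 = 0.12239
Under exogeneity and monotonicity, PN = (p₁ − p₀)/p₁.
PN = (0.43911 − 0.12239) / 0.43911 ≈ 0.7213

PN ≈ 0.721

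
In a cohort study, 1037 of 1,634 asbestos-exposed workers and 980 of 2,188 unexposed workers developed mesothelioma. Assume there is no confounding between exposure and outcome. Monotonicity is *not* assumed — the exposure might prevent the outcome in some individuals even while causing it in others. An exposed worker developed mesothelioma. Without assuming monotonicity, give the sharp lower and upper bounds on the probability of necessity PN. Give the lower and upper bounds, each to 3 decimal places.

0.294 ≤ PN ≤ 0.870

p₁ = P(outcome | exposed) = 1037/1634 = 0.63464
p₀ = P(outcome | unexposed) = 980/2188 = 0.4479
Under exogeneity alone the bounds on PN are max{0,(p₁−p₀)/p₁} ≤ PN ≤ min{1,(1−p₀)/p₁}.
  lower = (p₁ − p₀)/p₁ = 0.18674 / 0.63464 ≈ 0.2942
  upper = min{1, (1 − p₀)/p₁} = 0.5521 / 0.63464 ≈ 0.8699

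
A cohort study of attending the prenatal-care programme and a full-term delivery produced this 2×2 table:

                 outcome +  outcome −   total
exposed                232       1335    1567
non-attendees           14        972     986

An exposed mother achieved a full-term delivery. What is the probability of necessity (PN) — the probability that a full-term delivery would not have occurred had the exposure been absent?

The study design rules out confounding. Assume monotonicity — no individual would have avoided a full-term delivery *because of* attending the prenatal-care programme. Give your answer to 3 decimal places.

p₁ = P(outcome | exposed) = 232/1567 = 0.14805
p₀ = P(outcome | unexposed) = 14/986 = 0.014199
Under exogeneity and monotonicity, PN = (p₁ − p₀)/p₁.
PN = (0.14805 − 0.014199) / 0.14805 ≈ 0.9041

PN ≈ 0.904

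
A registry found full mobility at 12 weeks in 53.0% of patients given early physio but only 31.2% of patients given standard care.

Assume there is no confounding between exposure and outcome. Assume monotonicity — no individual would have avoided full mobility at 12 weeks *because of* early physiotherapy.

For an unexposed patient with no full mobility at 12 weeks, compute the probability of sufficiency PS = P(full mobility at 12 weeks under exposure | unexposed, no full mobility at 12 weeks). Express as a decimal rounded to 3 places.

PS ≈ 0.317

p₁ = 0.53, p₀ = 0.312.
Under exogeneity and monotonicity, PS = (p₁ − p₀) / (1 − p₀).
PS = (0.53 − 0.312) / (1 − 0.312) = 0.218 / 0.688 ≈ 0.3169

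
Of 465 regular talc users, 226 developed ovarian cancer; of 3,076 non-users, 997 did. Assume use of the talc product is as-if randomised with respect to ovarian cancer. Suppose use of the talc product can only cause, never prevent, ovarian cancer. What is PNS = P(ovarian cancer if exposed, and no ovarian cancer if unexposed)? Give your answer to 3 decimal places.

p₁ = P(outcome | exposed) = 226/465 = 0.48602
p₀ = P(outcome | unexposed) = 997/3076 = 0.32412
Under exogeneity and monotonicity, PNS = p₁ − p₀.
PNS = 0.48602 − 0.32412 = 0.1619

PNS ≈ 0.162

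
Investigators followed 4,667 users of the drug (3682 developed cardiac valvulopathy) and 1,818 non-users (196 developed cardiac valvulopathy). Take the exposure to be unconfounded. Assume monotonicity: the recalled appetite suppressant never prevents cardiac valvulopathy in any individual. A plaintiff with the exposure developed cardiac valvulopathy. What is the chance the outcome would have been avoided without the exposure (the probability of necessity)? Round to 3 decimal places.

PN ≈ 0.863

p₁ = P(outcome | exposed) = 3682/4667 = 0.78894
p₀ = P(outcome | unexposed) = 196/1818 = 0.10781
Under exogeneity and monotonicity, PN = (p₁ − p₀) / p₁.
PN = (0.78894 − 0.10781) / 0.78894 = 0.68113 / 0.78894 ≈ 0.8633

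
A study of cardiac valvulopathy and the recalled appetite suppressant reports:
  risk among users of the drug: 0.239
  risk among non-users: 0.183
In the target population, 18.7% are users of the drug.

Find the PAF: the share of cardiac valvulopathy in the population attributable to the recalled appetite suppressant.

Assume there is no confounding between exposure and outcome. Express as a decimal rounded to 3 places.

Let p₁ = 0.239, p₀ = 0.183.
Overall risk P(Y=1) = π·p₁ + (1−π)·p₀ = 0.187×0.239 + 0.813×0.183 = 0.19347.
Under exogeneity, PAF = [P(Y=1) − p₀] / P(Y=1).
PAF = (0.19347 − 0.183) / 0.19347 ≈ 0.0541

PAF ≈ 0.054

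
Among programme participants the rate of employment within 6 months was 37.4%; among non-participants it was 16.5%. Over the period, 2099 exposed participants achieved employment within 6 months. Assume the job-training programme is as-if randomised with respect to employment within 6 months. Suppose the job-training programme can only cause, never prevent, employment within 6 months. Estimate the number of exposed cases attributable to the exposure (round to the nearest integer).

about 1173 cases

p₁ = 0.374, p₀ = 0.165.
PN = (p₁ − p₀)/p₁ = (0.374 − 0.165) / 0.374 ≈ 0.55882.
Attributable cases ≈ PN × (exposed cases) = 0.55882 × 2099 ≈ 1172.97.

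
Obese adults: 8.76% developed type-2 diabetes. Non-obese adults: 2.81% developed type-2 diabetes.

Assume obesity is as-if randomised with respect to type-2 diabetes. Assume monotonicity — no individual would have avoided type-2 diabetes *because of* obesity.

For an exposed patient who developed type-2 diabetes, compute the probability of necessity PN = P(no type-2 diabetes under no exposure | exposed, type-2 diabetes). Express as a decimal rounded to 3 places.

PN ≈ 0.679

p₁ = 0.0876, p₀ = 0.0281.
Under exogeneity and monotonicity, PN = (p₁ − p₀) / p₁.
PN = (0.0876 − 0.0281) / 0.0876 = 0.0595 / 0.0876 ≈ 0.6792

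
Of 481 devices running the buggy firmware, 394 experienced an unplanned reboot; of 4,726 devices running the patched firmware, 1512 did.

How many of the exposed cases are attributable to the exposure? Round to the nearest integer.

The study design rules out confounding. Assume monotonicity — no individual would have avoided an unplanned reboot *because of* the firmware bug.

about 240 cases

p₁ = P(outcome | exposed) = 394/481 = 0.81913
p₀ = P(outcome | unexposed) = 1512/4726 = 0.31993
PN = (p₁ − p₀)/p₁ = (0.81913 − 0.31993) / 0.81913 ≈ 0.60942.
Attributable cases ≈ PN × (exposed cases) = 0.60942 × 394 ≈ 240.11.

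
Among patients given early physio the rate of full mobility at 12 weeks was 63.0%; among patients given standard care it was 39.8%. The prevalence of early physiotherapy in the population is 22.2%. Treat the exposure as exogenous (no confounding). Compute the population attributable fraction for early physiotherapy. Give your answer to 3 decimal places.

p₁ = 0.63, p₀ = 0.398.
Overall risk P(Y=1) = π·p₁ + (1−π)·p₀ = 0.222×0.63 + 0.778×0.398 = 0.4495.
Under exogeneity, PAF = [P(Y=1) − p₀] / P(Y=1).
PAF = (0.4495 − 0.398) / 0.4495 ≈ 0.1146

PAF ≈ 0.115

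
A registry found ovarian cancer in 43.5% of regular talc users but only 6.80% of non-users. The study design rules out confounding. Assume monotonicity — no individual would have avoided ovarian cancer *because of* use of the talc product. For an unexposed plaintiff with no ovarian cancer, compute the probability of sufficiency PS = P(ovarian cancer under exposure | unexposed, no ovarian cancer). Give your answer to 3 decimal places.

PS ≈ 0.394

p₁ = 0.435, p₀ = 0.068.
Under exogeneity and monotonicity, PS = (p₁ − p₀) / (1 − p₀).
PS = (0.435 − 0.068) / (1 − 0.068) = 0.367 / 0.932 ≈ 0.3938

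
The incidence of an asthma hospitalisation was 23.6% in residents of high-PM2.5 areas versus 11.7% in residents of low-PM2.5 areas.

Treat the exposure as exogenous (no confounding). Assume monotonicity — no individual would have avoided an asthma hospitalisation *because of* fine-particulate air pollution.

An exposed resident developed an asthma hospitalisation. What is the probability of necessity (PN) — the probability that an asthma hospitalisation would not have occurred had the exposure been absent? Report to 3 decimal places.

p₁ = 0.236, p₀ = 0.117.
Under exogeneity and monotonicity, PN = (p₁ − p₀) / p₁.
PN = (0.236 − 0.117) / 0.236 = 0.119 / 0.236 ≈ 0.5042

PN ≈ 0.504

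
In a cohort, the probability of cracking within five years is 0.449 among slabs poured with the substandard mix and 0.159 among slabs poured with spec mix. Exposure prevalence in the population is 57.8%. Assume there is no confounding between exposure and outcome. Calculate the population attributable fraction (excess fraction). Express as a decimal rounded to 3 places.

Let p₁ = 0.449, p₀ = 0.159.
Overall risk P(Y=1) = π·p₁ + (1−π)·p₀ = 0.578×0.449 + 0.422×0.159 = 0.32662.
Under exogeneity, PAF = [P(Y=1) − p₀] / P(Y=1).
PAF = (0.32662 − 0.159) / 0.32662 ≈ 0.5132

PAF ≈ 0.513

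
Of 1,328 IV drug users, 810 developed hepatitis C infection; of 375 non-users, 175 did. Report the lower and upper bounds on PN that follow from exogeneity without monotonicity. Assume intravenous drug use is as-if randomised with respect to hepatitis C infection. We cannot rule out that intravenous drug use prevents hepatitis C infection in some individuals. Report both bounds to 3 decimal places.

p₁ = P(outcome | exposed) = 810/1328 = 0.60994
p₀ = P(outcome | unexposed) = 175/375 = 0.46667
Under exogeneity alone the bounds on PN are max{0,(p₁−p₀)/p₁} ≤ PN ≤ min{1,(1−p₀)/p₁}.
  lower = (p₁ − p₀)/p₁ = 0.14327 / 0.60994 ≈ 0.2349
  upper = min{1, (1 − p₀)/p₁} = 0.53333 / 0.60994 ≈ 0.8744

0.235 ≤ PN ≤ 0.874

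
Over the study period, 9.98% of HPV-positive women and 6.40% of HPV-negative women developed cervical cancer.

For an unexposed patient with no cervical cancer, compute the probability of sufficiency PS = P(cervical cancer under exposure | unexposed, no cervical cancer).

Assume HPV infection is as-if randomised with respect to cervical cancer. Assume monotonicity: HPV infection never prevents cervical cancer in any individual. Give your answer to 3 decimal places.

PS ≈ 0.038

p₁ = 0.0998, p₀ = 0.064.
Under exogeneity and monotonicity, PS = (p₁ − p₀) / (1 − p₀).
PS = (0.0998 − 0.064) / (1 − 0.064) = 0.0358 / 0.936 ≈ 0.0382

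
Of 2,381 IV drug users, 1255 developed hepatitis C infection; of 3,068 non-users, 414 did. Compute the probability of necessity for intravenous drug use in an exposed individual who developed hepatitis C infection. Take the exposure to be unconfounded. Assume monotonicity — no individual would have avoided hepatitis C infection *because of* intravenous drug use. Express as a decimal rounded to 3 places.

p₁ = P(outcome | exposed) = 1255/2381 = 0.52709
p₀ = P(outcome | unexposed) = 414/3068 = 0.13494
Under exogeneity and monotonicity, PN = (p₁ − p₀) / p₁.
PN = (0.52709 − 0.13494) / 0.52709 = 0.39215 / 0.52709 ≈ 0.7440

PN ≈ 0.744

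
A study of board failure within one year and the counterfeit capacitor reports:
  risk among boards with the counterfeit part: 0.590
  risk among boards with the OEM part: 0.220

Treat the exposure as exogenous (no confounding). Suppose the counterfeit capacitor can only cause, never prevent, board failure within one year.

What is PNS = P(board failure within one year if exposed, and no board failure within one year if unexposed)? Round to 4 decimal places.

Let p₁ = 0.59, p₀ = 0.22.
Under exogeneity and monotonicity, PNS = p₁ − p₀.
PNS = 0.59 − 0.22 = 0.37

PNS ≈ 0.3700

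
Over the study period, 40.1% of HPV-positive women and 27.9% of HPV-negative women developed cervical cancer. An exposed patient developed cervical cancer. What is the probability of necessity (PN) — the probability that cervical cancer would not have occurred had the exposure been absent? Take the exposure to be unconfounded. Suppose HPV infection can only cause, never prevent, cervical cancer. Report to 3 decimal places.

p₁ = 0.401, p₀ = 0.279.
Under exogeneity and monotonicity, PN = (p₁ − p₀) / p₁.
PN = (0.401 − 0.279) / 0.401 = 0.122 / 0.401 ≈ 0.3042

PN ≈ 0.304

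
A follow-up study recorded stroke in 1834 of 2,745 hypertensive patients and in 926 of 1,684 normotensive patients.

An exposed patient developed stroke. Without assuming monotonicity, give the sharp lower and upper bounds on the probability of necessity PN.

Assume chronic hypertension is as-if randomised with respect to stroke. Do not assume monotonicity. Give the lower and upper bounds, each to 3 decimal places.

p₁ = P(outcome | exposed) = 1834/2745 = 0.66812
p₀ = P(outcome | unexposed) = 926/1684 = 0.54988
Under exogeneity alone the bounds on PN are max{0,(p₁−p₀)/p₁} ≤ PN ≤ min{1,(1−p₀)/p₁}.
  lower = (p₁ − p₀)/p₁ = 0.11824 / 0.66812 ≈ 0.1770
  upper = min{1, (1 − p₀)/p₁} = 0.45012 / 0.66812 ≈ 0.6737

0.177 ≤ PN ≤ 0.674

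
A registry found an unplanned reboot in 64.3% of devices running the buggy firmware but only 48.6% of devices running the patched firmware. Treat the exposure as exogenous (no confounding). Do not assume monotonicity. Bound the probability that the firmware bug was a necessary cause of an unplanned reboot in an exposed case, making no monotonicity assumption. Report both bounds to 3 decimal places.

p₁ = 0.643, p₀ = 0.486.
Under exogeneity alone the bounds on PN are max{0,(p₁−p₀)/p₁} ≤ PN ≤ min{1,(1−p₀)/p₁}.
  lower = (p₁ − p₀)/p₁ = 0.157 / 0.643 ≈ 0.2442
  upper = min{1, (1 − p₀)/p₁} = 0.514 / 0.643 ≈ 0.7994

0.244 ≤ PN ≤ 0.799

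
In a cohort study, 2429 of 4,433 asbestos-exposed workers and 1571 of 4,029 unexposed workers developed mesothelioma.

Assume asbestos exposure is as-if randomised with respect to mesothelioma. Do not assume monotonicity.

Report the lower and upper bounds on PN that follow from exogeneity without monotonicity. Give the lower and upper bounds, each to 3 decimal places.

p₁ = P(outcome | exposed) = 2429/4433 = 0.54794
p₀ = P(outcome | unexposed) = 1571/4029 = 0.38992
Under exogeneity alone the bounds on PN are max{0,(p₁−p₀)/p₁} ≤ PN ≤ min{1,(1−p₀)/p₁}.
  lower = (p₁ − p₀)/p₁ = 0.15801 / 0.54794 ≈ 0.2884
  upper = min{1, (1 − p₀)/p₁} = 0.61008 / 0.54794 ≈ 1.1134 → capped at 1

0.288 ≤ PN ≤ 1.000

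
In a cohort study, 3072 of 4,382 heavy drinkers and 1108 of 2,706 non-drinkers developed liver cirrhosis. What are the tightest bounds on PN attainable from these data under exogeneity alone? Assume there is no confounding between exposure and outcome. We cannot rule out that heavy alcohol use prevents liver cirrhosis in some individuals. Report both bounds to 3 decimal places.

p₁ = P(outcome | exposed) = 3072/4382 = 0.70105
p₀ = P(outcome | unexposed) = 1108/2706 = 0.40946
Under exogeneity alone the bounds on PN are max{0,(p₁−p₀)/p₁} ≤ PN ≤ min{1,(1−p₀)/p₁}.
  lower = (p₁ − p₀)/p₁ = 0.29159 / 0.70105 ≈ 0.4159
  upper = min{1, (1 − p₀)/p₁} = 0.59054 / 0.70105 ≈ 0.8424

0.416 ≤ PN ≤ 0.842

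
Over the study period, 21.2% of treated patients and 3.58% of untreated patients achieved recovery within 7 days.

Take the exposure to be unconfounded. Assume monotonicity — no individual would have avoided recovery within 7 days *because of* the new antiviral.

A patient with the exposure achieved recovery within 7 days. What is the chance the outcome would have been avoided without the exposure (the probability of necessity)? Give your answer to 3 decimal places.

p₁ = 0.212, p₀ = 0.0358.
Under exogeneity and monotonicity, PN = (p₁ − p₀) / p₁.
PN = (0.212 − 0.0358) / 0.212 = 0.1762 / 0.212 ≈ 0.8311

PN ≈ 0.831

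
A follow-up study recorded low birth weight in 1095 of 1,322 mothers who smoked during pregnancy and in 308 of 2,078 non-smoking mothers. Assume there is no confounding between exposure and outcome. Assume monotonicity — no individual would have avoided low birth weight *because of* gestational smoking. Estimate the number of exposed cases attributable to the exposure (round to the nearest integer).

p₁ = P(outcome | exposed) = 1095/1322 = 0.82829
p₀ = P(outcome | unexposed) = 308/2078 = 0.14822
PN = (p₁ − p₀)/p₁ = (0.82829 − 0.14822) / 0.82829 ≈ 0.82105.
Attributable cases ≈ PN × (exposed cases) = 0.82105 × 1095 ≈ 899.05.

about 899 cases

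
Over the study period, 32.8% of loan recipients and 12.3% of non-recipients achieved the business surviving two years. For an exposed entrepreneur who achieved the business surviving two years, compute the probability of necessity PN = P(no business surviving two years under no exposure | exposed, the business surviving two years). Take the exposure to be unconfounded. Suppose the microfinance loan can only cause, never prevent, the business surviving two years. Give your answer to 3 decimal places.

PN ≈ 0.625

p₁ = 0.328, p₀ = 0.123.
Under exogeneity and monotonicity, PN = (p₁ − p₀) / p₁.
PN = (0.328 − 0.123) / 0.328 = 0.205 / 0.328 ≈ 0.6250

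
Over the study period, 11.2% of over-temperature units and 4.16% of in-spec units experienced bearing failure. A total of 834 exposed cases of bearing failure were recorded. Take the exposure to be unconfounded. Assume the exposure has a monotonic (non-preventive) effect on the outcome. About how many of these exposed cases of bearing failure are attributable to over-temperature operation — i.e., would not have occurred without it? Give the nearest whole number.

p₁ = 0.112, p₀ = 0.0416.
PN = (p₁ − p₀)/p₁ = (0.112 − 0.0416) / 0.112 ≈ 0.62857.
Attributable cases ≈ PN × (exposed cases) = 0.62857 × 834 ≈ 524.23.

about 524 cases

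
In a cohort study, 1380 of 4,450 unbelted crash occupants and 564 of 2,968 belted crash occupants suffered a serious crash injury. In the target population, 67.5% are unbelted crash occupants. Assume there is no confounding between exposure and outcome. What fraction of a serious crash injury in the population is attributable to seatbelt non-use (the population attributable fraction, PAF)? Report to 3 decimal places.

PAF ≈ 0.299

p₁ = P(outcome | exposed) = 1380/4450 = 0.31011
p₀ = P(outcome | unexposed) = 564/2968 = 0.19003
Overall risk P(Y=1) = π·p₁ + (1−π)·p₀ = 0.675×0.31011 + 0.325×0.19003 = 0.27108.
Under exogeneity, PAF = [P(Y=1) − p₀] / P(Y=1).
PAF = (0.27108 − 0.19003) / 0.27108 ≈ 0.2990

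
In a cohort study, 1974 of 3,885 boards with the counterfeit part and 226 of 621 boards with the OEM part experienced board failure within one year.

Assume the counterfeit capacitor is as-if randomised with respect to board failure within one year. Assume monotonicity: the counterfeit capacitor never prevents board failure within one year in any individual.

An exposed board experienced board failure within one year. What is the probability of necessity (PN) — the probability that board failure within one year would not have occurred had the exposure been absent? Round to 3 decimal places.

p₁ = P(outcome | exposed) = 1974/3885 = 0.50811
p₀ = P(outcome | unexposed) = 226/621 = 0.36393
Under exogeneity and monotonicity, PN = (p₁ − p₀) / p₁.
PN = (0.50811 − 0.36393) / 0.50811 = 0.14418 / 0.50811 ≈ 0.2838

PN ≈ 0.284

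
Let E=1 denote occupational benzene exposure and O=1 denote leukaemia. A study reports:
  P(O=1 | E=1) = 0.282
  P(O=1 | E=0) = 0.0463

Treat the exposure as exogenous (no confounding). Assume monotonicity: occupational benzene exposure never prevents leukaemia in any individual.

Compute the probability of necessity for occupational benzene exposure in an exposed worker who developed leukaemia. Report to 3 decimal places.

Let p₁ = 0.282, p₀ = 0.0463.
Under exogeneity and monotonicity, PN = (p₁ − p₀) / p₁.
PN = (0.282 − 0.0463) / 0.282 = 0.2357 / 0.282 ≈ 0.8358

PN ≈ 0.836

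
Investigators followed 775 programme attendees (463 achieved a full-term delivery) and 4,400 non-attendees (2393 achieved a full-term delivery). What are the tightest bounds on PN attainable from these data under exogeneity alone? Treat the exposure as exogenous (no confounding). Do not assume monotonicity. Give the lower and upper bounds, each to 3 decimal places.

p₁ = P(outcome | exposed) = 463/775 = 0.59742
p₀ = P(outcome | unexposed) = 2393/4400 = 0.54386
Under exogeneity alone the bounds on PN are max{0,(p₁−p₀)/p₁} ≤ PN ≤ min{1,(1−p₀)/p₁}.
  lower = (p₁ − p₀)/p₁ = 0.053556 / 0.59742 ≈ 0.0896
  upper = min{1, (1 − p₀)/p₁} = 0.45614 / 0.59742 ≈ 0.7635

0.090 ≤ PN ≤ 0.764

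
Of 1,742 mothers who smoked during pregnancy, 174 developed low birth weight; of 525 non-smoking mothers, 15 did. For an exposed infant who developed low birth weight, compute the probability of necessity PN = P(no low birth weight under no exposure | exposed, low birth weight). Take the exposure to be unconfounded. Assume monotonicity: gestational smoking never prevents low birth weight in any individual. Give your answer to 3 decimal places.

PN ≈ 0.714

p₁ = P(outcome | exposed) = 174/1742 = 0.099885
p₀ = P(outcome | unexposed) = 15/525 = 0.028571
Under exogeneity and monotonicity, PN = (p₁ − p₀) / p₁.
PN = (0.099885 − 0.028571) / 0.099885 = 0.071314 / 0.099885 ≈ 0.7140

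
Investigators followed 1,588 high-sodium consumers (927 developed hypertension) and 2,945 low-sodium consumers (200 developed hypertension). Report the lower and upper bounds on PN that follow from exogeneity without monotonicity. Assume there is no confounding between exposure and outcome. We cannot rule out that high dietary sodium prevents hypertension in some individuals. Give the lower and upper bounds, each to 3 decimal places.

0.884 ≤ PN ≤ 1.000

p₁ = P(outcome | exposed) = 927/1588 = 0.58375
p₀ = P(outcome | unexposed) = 200/2945 = 0.067912
Under exogeneity alone the bounds on PN are max{0,(p₁−p₀)/p₁} ≤ PN ≤ min{1,(1−p₀)/p₁}.
  lower = (p₁ − p₀)/p₁ = 0.51584 / 0.58375 ≈ 0.8837
  upper = min{1, (1 − p₀)/p₁} = 0.93209 / 0.58375 ≈ 1.5967 → capped at 1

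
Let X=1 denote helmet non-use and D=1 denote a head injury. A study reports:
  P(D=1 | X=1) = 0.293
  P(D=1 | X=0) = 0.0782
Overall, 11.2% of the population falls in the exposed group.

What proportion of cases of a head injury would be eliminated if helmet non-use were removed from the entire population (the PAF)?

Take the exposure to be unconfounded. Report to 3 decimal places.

PAF ≈ 0.235

Let p₁ = 0.293, p₀ = 0.0782.
Overall risk P(Y=1) = π·p₁ + (1−π)·p₀ = 0.112×0.293 + 0.888×0.0782 = 0.10226.
Under exogeneity, PAF = [P(Y=1) − p₀] / P(Y=1).
PAF = (0.10226 − 0.0782) / 0.10226 ≈ 0.2353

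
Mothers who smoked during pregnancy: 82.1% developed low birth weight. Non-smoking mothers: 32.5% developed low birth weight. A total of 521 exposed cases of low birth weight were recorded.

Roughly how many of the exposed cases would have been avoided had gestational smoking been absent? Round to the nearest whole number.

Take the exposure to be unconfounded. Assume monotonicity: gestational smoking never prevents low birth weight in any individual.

p₁ = 0.821, p₀ = 0.325.
PN = (p₁ − p₀)/p₁ = (0.821 − 0.325) / 0.821 ≈ 0.60414.
Attributable cases ≈ PN × (exposed cases) = 0.60414 × 521 ≈ 314.76.

about 315 cases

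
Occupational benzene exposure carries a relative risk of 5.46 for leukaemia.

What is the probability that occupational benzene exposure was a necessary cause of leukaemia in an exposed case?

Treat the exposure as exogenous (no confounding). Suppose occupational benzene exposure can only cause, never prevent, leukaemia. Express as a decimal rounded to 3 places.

PN ≈ 0.817

Under exogeneity and monotonicity, PN = (RR − 1) / RR = 1 − 1/RR.
PN = (5.46 − 1) / 5.46 = 4.46 / 5.46 ≈ 0.8168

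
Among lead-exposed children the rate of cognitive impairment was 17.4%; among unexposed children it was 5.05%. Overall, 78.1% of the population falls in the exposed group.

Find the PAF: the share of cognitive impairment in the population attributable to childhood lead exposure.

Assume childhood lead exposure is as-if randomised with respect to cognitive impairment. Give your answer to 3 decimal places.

PAF ≈ 0.656

p₁ = 0.174, p₀ = 0.0505.
Overall risk P(Y=1) = π·p₁ + (1−π)·p₀ = 0.781×0.174 + 0.219×0.0505 = 0.14695.
Under exogeneity, PAF = [P(Y=1) − p₀] / P(Y=1).
PAF = (0.14695 − 0.0505) / 0.14695 ≈ 0.6564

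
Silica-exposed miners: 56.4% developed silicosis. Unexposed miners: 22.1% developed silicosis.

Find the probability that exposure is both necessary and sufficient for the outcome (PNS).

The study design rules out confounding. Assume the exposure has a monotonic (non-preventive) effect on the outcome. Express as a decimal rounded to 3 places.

p₁ = 0.564, p₀ = 0.221.
Under exogeneity and monotonicity, PNS = p₁ − p₀.
PNS = 0.564 − 0.221 = 0.343

PNS ≈ 0.343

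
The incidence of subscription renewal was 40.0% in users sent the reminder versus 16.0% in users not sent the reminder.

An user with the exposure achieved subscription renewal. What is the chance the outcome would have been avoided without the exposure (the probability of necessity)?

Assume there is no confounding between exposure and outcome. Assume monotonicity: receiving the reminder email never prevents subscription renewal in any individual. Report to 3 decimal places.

PN ≈ 0.600

p₁ = 0.4, p₀ = 0.16.
Under exogeneity and monotonicity, PN = (p₁ − p₀) / p₁.
PN = (0.4 − 0.16) / 0.4 = 0.24 / 0.4 ≈ 0.6000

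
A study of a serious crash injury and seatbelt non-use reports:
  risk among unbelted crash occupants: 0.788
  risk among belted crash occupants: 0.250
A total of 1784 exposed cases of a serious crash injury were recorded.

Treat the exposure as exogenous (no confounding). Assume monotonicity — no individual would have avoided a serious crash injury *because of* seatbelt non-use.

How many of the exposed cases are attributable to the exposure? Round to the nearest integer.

about 1218 cases

Let p₁ = 0.788, p₀ = 0.25.
PN = (p₁ − p₀)/p₁ = (0.788 − 0.25) / 0.788 ≈ 0.68274.
Attributable cases ≈ PN × (exposed cases) = 0.68274 × 1784 ≈ 1218.01.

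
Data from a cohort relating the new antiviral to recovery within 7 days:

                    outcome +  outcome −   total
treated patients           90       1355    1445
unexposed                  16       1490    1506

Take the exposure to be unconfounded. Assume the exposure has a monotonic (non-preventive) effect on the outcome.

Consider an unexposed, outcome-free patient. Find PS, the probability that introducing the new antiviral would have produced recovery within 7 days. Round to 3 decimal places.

PS ≈ 0.052

p₁ = P(outcome | exposed) = 90/1445 = 0.062284
p₀ = P(outcome | unexposed) = 16/1506 = 0.010624
Under exogeneity and monotonicity, PS = (p₁ − p₀) / (1 − p₀).
PS = (0.062284 − 0.010624) / (1 − 0.010624) = 0.05166 / 0.98938 ≈ 0.0522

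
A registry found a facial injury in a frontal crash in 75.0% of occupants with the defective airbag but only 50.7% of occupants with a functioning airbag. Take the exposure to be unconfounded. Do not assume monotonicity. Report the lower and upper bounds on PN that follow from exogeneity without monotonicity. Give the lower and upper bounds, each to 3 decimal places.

p₁ = 0.75, p₀ = 0.507.
Under exogeneity alone the bounds on PN are max{0,(p₁−p₀)/p₁} ≤ PN ≤ min{1,(1−p₀)/p₁}.
  lower = (p₁ − p₀)/p₁ = 0.243 / 0.75 ≈ 0.3240
  upper = min{1, (1 − p₀)/p₁} = 0.493 / 0.75 ≈ 0.6573

0.324 ≤ PN ≤ 0.657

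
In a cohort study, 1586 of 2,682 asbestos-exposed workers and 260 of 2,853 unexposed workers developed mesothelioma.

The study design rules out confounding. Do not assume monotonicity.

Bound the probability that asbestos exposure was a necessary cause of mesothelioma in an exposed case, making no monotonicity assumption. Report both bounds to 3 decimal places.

p₁ = P(outcome | exposed) = 1586/2682 = 0.59135
p₀ = P(outcome | unexposed) = 260/2853 = 0.091132
Under exogeneity alone the bounds on PN are max{0,(p₁−p₀)/p₁} ≤ PN ≤ min{1,(1−p₀)/p₁}.
  lower = (p₁ − p₀)/p₁ = 0.50022 / 0.59135 ≈ 0.8459
  upper = min{1, (1 − p₀)/p₁} = 0.90887 / 0.59135 ≈ 1.5369 → capped at 1

0.846 ≤ PN ≤ 1.000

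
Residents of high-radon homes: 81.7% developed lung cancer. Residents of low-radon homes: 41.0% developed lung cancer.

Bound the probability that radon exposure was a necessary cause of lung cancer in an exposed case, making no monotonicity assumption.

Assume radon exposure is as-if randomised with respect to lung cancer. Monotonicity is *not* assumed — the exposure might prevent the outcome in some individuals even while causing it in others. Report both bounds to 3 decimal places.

p₁ = 0.817, p₀ = 0.41.
Under exogeneity alone the bounds on PN are max{0,(p₁−p₀)/p₁} ≤ PN ≤ min{1,(1−p₀)/p₁}.
  lower = (p₁ − p₀)/p₁ = 0.407 / 0.817 ≈ 0.4982
  upper = min{1, (1 − p₀)/p₁} = 0.59 / 0.817 ≈ 0.7222

0.498 ≤ PN ≤ 0.722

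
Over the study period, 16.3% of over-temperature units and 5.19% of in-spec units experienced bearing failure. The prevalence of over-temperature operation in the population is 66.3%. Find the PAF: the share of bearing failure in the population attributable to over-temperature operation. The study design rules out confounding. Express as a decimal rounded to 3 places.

p₁ = 0.163, p₀ = 0.0519.
Overall risk P(Y=1) = π·p₁ + (1−π)·p₀ = 0.663×0.163 + 0.337×0.0519 = 0.12556.
Under exogeneity, PAF = [P(Y=1) − p₀] / P(Y=1).
PAF = (0.12556 − 0.0519) / 0.12556 ≈ 0.5866

PAF ≈ 0.587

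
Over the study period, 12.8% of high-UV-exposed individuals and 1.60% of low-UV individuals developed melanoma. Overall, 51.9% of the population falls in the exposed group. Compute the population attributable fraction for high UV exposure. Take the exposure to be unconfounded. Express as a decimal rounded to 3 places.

p₁ = 0.128, p₀ = 0.016.
Overall risk P(Y=1) = π·p₁ + (1−π)·p₀ = 0.519×0.128 + 0.481×0.016 = 0.074128.
Under exogeneity, PAF = [P(Y=1) − p₀] / P(Y=1).
PAF = (0.074128 − 0.016) / 0.074128 ≈ 0.7842

PAF ≈ 0.784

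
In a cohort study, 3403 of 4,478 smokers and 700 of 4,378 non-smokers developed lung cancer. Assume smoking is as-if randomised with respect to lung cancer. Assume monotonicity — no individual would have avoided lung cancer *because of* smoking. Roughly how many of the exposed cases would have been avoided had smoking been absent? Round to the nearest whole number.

p₁ = P(outcome | exposed) = 3403/4478 = 0.75994
p₀ = P(outcome | unexposed) = 700/4378 = 0.15989
PN = (p₁ − p₀)/p₁ = (0.75994 − 0.15989) / 0.75994 ≈ 0.78960.
Attributable cases ≈ PN × (exposed cases) = 0.78960 × 3403 ≈ 2687.01.

about 2687 cases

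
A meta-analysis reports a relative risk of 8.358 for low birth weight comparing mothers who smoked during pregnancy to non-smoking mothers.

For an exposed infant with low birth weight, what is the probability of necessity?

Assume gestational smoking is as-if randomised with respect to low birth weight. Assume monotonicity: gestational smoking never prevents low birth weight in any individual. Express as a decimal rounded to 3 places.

Under exogeneity and monotonicity, PN = (RR − 1) / RR = 1 − 1/RR.
PN = (8.358 − 1) / 8.358 = 7.358 / 8.358 ≈ 0.8804

PN ≈ 0.880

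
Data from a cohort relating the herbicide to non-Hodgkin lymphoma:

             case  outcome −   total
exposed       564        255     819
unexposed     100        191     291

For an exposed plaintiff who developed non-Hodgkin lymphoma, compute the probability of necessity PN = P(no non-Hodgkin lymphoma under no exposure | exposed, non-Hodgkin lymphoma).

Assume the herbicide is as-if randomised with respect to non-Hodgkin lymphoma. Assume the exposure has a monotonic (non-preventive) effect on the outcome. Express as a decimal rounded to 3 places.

p₁ = P(outcome | exposed) = 564/819 = 0.68864
p₀ = P(outcome | unexposed) = 100/291 = 0.34364
Under exogeneity and monotonicity, PN = (p₁ − p₀)/p₁.
PN = (0.68864 − 0.34364) / 0.68864 ≈ 0.5010

PN ≈ 0.501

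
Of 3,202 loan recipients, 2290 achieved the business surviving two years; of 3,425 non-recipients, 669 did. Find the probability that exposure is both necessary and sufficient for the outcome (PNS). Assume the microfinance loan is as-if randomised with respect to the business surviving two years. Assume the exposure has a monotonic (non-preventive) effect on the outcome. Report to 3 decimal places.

p₁ = P(outcome | exposed) = 2290/3202 = 0.71518
p₀ = P(outcome | unexposed) = 669/3425 = 0.19533
Under exogeneity and monotonicity, PNS = p₁ − p₀.
PNS = 0.71518 − 0.19533 = 0.51985

PNS ≈ 0.520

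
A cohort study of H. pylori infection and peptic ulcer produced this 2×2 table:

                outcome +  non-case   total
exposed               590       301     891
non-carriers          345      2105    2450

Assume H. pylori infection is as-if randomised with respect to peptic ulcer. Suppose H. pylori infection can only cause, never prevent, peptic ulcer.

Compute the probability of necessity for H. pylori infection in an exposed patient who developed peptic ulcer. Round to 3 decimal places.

p₁ = P(outcome | exposed) = 590/891 = 0.66218
p₀ = P(outcome | unexposed) = 345/2450 = 0.14082
Under exogeneity and monotonicity, PN = (p₁ − p₀) / p₁.
PN = (0.66218 − 0.14082) / 0.66218 = 0.52136 / 0.66218 ≈ 0.7873

PN ≈ 0.787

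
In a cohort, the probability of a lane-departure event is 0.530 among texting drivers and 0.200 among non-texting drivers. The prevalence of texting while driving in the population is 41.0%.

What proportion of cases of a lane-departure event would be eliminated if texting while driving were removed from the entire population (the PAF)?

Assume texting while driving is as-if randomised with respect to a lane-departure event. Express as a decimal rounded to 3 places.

PAF ≈ 0.404

Let p₁ = 0.53, p₀ = 0.2.
Overall risk P(Y=1) = π·p₁ + (1−π)·p₀ = 0.41×0.53 + 0.59×0.2 = 0.3353.
Under exogeneity, PAF = [P(Y=1) − p₀] / P(Y=1).
PAF = (0.3353 − 0.2) / 0.3353 ≈ 0.4035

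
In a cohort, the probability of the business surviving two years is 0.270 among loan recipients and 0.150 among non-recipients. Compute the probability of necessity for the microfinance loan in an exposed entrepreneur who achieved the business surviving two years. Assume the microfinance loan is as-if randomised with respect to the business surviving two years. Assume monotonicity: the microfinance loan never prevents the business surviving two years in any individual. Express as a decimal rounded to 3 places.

Let p₁ = 0.27, p₀ = 0.15.
Under exogeneity and monotonicity, PN = (p₁ − p₀) / p₁.
PN = (0.27 − 0.15) / 0.27 = 0.12 / 0.27 ≈ 0.4444

PN ≈ 0.444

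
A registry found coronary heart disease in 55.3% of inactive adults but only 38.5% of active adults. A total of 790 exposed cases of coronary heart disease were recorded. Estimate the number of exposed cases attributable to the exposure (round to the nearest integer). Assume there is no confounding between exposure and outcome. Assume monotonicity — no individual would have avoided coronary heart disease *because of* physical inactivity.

p₁ = 0.553, p₀ = 0.385.
PN = (p₁ − p₀)/p₁ = (0.553 − 0.385) / 0.553 ≈ 0.30380.
Attributable cases ≈ PN × (exposed cases) = 0.30380 × 790 ≈ 240.00.

about 240 cases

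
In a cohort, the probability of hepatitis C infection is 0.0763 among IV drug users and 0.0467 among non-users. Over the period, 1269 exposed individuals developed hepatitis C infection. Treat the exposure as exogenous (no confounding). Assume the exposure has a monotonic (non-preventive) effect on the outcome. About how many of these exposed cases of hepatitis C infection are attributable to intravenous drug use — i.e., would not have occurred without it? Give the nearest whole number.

Let p₁ = 0.0763, p₀ = 0.0467.
PN = (p₁ − p₀)/p₁ = (0.0763 − 0.0467) / 0.0763 ≈ 0.38794.
Attributable cases ≈ PN × (exposed cases) = 0.38794 × 1269 ≈ 492.30.

about 492 cases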